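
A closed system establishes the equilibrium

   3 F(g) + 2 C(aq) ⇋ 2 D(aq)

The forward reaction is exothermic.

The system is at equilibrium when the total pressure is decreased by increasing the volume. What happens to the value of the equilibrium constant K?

unchanged

The equilibrium constant depends only on temperature. This perturbation may move the position of equilibrium, but since T is unchanged, K itself is unchanged.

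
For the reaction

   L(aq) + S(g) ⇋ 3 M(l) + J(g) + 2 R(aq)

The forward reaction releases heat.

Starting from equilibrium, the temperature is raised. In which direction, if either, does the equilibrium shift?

left

The forward reaction is exothermic. Raising T favours the endothermic direction — shift to the left.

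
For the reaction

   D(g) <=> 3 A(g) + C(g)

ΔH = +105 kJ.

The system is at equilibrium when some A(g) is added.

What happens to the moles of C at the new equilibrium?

Adding A (g), a product, drives the reaction to the left.
The net shift is to the left. C is a product, so its amount decreases.

decreases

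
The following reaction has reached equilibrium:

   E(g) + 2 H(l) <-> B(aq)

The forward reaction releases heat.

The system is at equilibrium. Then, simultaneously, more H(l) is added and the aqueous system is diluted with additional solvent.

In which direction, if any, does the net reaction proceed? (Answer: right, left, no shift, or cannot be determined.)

H is a pure liquid; its activity is 1 regardless of amount, so Q is unaffected — no shift from this change.
Dilution lowers every aqueous concentration by the same factor. Δn_aq = 1 − 0 = +1, so the system shifts toward the side with more dissolved moles — to the right.
Only the nonzero effect(s) matter; the net shift is to the right.

right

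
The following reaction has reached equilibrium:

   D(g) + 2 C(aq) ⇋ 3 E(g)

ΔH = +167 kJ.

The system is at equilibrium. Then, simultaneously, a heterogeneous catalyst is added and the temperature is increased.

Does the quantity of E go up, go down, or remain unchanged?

increases

A catalyst speeds both forward and reverse rates equally; it changes neither Q nor K — no shift from this change.
The forward reaction is endothermic. Raising T favours the endothermic direction — shift to the right.
The net shift is to the right. E is a product, so its amount increases.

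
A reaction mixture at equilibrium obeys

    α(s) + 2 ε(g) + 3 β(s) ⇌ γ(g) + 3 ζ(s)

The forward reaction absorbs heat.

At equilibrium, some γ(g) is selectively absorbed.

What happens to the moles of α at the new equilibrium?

decreases

Removing γ (g), a product, drives the reaction to the right.
The net shift is to the right. α is a reactant, so its amount decreases.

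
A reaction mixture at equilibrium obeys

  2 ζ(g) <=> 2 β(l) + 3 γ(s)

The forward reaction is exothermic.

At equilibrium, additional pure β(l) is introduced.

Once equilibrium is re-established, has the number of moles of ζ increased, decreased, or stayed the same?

β is a pure liquid; its activity is 1 regardless of amount, so Q is unaffected — no shift from this change.
No net shift occurs, so the amount of ζ is unchanged.

unchanged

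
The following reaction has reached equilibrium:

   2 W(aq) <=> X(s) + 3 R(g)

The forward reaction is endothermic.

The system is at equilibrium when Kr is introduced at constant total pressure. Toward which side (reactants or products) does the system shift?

right

Adding inert gas at constant total pressure expands the volume and lowers every reacting partial pressure. With Δn_gas = 3 − 0 = +3, Q moves away from K toward the side with fewer gas moles, so the system shifts toward the side with more gas moles — to the right.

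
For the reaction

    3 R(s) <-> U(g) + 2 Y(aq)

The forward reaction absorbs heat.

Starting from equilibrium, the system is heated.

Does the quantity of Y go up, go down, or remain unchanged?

The forward reaction is endothermic. Raising T favours the endothermic direction — shift to the right.
The net shift is to the right. Y is a product, so its amount increases.

increases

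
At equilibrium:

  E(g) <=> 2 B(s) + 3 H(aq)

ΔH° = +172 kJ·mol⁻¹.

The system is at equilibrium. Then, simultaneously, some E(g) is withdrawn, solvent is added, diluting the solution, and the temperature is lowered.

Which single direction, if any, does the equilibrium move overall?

Removing E (g), a reactant, drives the reaction to the left.
Dilution lowers every aqueous concentration by the same factor. Δn_aq = 3 − 0 = +3, so the system shifts toward the side with more dissolved moles — to the right.
The forward reaction is endothermic. Lowering T favours the exothermic direction — shift to the left.
The individual effects push in opposite directions; without quantitative information the net direction cannot be determined.

cannot be determined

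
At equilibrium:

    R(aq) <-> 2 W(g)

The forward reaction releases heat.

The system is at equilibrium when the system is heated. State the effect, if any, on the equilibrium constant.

K depends on temperature via the van 't Hoff relation. The forward reaction is exothermic, so raising T decreases K.

decreases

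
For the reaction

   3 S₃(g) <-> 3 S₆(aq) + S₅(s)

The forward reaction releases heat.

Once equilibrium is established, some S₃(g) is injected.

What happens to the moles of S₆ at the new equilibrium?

Adding S₃ (g), a reactant, drives the reaction to the right.
The net shift is to the right. S₆ is a product, so its amount increases.

increases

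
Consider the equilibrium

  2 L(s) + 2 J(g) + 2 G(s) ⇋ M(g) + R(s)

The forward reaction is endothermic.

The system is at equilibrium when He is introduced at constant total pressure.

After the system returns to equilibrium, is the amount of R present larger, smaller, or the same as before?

Adding inert gas at constant total pressure expands the volume and lowers every reacting partial pressure. With Δn_gas = 1 − 2 = -1, Q moves away from K toward the side with fewer gas moles, so the system shifts toward the side with more gas moles — to the left.
The net shift is to the left. R is a product, so its amount decreases.

decreases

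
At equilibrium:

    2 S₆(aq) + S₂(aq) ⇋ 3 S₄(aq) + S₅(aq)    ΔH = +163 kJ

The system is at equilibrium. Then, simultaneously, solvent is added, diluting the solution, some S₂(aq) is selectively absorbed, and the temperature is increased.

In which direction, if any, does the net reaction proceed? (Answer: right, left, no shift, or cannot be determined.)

cannot be determined

Dilution lowers every aqueous concentration by the same factor. Δn_aq = 4 − 3 = +1, so the system shifts toward the side with more dissolved moles — to the right.
Removing S₂ (aq), a reactant, drives the reaction to the left.
The forward reaction is endothermic. Raising T favours the endothermic direction — shift to the right.
The individual effects push in opposite directions; without quantitative information the net direction cannot be determined.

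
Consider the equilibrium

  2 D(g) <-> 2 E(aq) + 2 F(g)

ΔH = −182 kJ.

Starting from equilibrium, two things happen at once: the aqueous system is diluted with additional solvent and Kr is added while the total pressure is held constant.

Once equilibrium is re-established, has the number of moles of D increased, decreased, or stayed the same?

decreases

Dilution lowers every aqueous concentration by the same factor. Δn_aq = 2 − 0 = +2, so the system shifts toward the side with more dissolved moles — to the right.
Adding inert gas at constant total pressure expands the volume, scaling every reacting partial pressure by the same factor. Δn_gas = 2 − 2 = 0, so Q is unchanged — no shift.
The net shift is to the right. D is a reactant, so its amount decreases.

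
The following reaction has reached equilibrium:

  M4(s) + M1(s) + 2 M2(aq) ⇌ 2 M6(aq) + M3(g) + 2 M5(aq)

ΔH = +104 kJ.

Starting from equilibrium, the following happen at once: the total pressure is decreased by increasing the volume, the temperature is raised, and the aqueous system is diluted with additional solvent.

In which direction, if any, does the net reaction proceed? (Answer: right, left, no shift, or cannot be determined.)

right

Gas moles: reactants 0, products 1 (Δn_gas = +1). Expansion shifts the system toward the side with more moles of gas — to the right.
The forward reaction is endothermic. Raising T favours the endothermic direction — shift to the right.
Dilution lowers every aqueous concentration by the same factor. Δn_aq = 4 − 2 = +2, so the system shifts toward the side with more dissolved moles — to the right.
All effects act in the same direction — net shift to the right.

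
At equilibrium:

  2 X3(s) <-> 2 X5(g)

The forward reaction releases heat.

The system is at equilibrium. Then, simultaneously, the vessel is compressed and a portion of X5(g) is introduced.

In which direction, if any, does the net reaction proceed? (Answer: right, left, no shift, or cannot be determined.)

left

Gas moles: reactants 0, products 2 (Δn_gas = +2). Compression shifts the system toward the side with fewer moles of gas — to the left.
Adding X5 (g), a product, drives the reaction to the left.
All effects act in the same direction — net shift to the left.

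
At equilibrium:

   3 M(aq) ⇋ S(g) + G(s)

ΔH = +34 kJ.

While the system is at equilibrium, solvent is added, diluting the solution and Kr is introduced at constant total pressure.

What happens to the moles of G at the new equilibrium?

cannot be determined

Dilution lowers every aqueous concentration by the same factor. Δn_aq = 0 − 3 = -3, so the system shifts toward the side with more dissolved moles — to the left.
Adding inert gas at constant total pressure expands the volume and lowers every reacting partial pressure. With Δn_gas = 1 − 0 = +1, Q moves away from K toward the side with fewer gas moles, so the system shifts toward the side with more gas moles — to the right.
The two effects oppose each other, so the net shift — and hence the change in G — cannot be determined from the given information.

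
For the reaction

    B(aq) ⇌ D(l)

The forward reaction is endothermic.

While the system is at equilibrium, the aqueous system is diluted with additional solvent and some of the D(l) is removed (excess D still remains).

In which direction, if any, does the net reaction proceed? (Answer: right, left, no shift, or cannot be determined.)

left

Dilution lowers every aqueous concentration by the same factor. Δn_aq = 0 − 1 = -1, so the system shifts toward the side with more dissolved moles — to the left.
D is a pure liquid; its activity is 1 regardless of amount, so Q is unaffected — no shift from this change.
Only the nonzero effect(s) matter; the net shift is to the left.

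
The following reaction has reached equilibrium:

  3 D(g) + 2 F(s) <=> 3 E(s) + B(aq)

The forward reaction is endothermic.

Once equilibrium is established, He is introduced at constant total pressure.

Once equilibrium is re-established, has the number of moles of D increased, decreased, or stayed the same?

increases

Adding inert gas at constant total pressure expands the volume and lowers every reacting partial pressure. With Δn_gas = 0 − 3 = -3, Q moves away from K toward the side with fewer gas moles, so the system shifts toward the side with more gas moles — to the left.
The net shift is to the left. D is a reactant, so its amount increases.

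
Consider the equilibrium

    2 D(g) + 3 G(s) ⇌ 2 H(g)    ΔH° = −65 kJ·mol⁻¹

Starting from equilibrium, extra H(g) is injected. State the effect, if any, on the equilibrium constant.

The equilibrium constant depends only on temperature. This perturbation may move the position of equilibrium, but since T is unchanged, K itself is unchanged.

unchanged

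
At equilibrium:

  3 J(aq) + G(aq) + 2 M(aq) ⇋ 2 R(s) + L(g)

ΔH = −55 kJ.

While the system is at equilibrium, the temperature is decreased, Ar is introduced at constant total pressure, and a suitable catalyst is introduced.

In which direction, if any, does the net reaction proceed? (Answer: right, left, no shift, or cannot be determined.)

The forward reaction is exothermic. Lowering T favours the exothermic direction — shift to the right.
Adding inert gas at constant total pressure expands the volume and lowers every reacting partial pressure. With Δn_gas = 1 − 0 = +1, Q moves away from K toward the side with fewer gas moles, so the system shifts toward the side with more gas moles — to the right.
A catalyst speeds both forward and reverse rates equally; it changes neither Q nor K — no shift from this change.
Only the nonzero effect(s) matter; the net shift is to the right.

right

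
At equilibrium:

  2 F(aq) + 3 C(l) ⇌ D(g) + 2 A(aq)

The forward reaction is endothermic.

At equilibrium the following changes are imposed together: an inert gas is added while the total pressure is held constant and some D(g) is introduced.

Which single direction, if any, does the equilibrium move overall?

cannot be determined

Adding inert gas at constant total pressure expands the volume and lowers every reacting partial pressure. With Δn_gas = 1 − 0 = +1, Q moves away from K toward the side with fewer gas moles, so the system shifts toward the side with more gas moles — to the right.
Adding D (g), a product, drives the reaction to the left.
The individual effects push in opposite directions; without quantitative information the net direction cannot be determined.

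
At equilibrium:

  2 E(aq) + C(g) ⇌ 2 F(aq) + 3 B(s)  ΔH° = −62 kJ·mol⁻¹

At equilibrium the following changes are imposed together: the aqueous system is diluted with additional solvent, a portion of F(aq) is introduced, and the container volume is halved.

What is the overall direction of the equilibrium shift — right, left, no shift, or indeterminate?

Dilution scales every aqueous concentration by the same factor. Δn_aq = 2 − 2 = 0, so Q is unchanged — no shift.
Adding F (aq), a product, drives the reaction to the left.
Gas moles: reactants 1, products 0 (Δn_gas = -1). Compression shifts the system toward the side with fewer moles of gas — to the right.
The individual effects push in opposite directions; without quantitative information the net direction cannot be determined.

cannot be determined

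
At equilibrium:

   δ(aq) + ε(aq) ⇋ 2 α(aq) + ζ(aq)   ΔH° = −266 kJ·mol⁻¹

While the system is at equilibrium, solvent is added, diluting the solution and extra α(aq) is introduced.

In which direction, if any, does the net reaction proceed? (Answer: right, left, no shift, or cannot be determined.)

cannot be determined

Dilution lowers every aqueous concentration by the same factor. Δn_aq = 3 − 2 = +1, so the system shifts toward the side with more dissolved moles — to the right.
Adding α (aq), a product, drives the reaction to the left.
The individual effects push in opposite directions; without quantitative information the net direction cannot be determined.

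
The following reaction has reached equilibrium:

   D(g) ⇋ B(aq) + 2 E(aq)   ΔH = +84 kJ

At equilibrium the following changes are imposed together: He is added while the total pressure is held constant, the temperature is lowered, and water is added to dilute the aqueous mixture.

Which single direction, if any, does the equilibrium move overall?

cannot be determined

Adding inert gas at constant total pressure expands the volume and lowers every reacting partial pressure. With Δn_gas = 0 − 1 = -1, Q moves away from K toward the side with fewer gas moles, so the system shifts toward the side with more gas moles — to the left.
The forward reaction is endothermic. Lowering T favours the exothermic direction — shift to the left.
Dilution lowers every aqueous concentration by the same factor. Δn_aq = 3 − 0 = +3, so the system shifts toward the side with more dissolved moles — to the right.
The individual effects push in opposite directions; without quantitative information the net direction cannot be determined.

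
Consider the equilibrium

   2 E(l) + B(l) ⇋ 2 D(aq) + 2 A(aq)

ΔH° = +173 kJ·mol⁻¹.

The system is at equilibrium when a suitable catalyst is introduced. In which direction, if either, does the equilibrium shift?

A catalyst speeds both forward and reverse rates equally; it changes neither Q nor K — no shift from this change.

no shift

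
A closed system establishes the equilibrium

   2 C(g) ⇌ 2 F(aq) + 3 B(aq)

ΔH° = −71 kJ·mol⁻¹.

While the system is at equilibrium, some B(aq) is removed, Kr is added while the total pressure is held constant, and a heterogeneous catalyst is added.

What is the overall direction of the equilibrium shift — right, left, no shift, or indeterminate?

cannot be determined

Removing B (aq), a product, drives the reaction to the right.
Adding inert gas at constant total pressure expands the volume and lowers every reacting partial pressure. With Δn_gas = 0 − 2 = -2, Q moves away from K toward the side with fewer gas moles, so the system shifts toward the side with more gas moles — to the left.
A catalyst speeds both forward and reverse rates equally; it changes neither Q nor K — no shift from this change.
The individual effects push in opposite directions; without quantitative information the net direction cannot be determined.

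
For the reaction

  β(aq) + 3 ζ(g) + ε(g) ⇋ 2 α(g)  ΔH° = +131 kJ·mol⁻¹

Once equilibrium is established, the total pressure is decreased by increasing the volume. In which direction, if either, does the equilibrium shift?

left

Gas moles: reactants 4, products 2 (Δn_gas = -2). Expansion shifts the system toward the side with more moles of gas — to the left.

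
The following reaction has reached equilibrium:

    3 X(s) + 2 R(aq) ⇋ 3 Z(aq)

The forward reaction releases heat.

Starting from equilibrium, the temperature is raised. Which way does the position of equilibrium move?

left

The forward reaction is exothermic. Raising T favours the endothermic direction — shift to the left.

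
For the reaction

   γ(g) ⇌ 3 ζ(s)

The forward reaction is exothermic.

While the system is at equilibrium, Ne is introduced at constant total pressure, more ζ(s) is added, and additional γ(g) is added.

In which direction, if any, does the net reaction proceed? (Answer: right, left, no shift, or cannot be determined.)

cannot be determined

Adding inert gas at constant total pressure expands the volume and lowers every reacting partial pressure. With Δn_gas = 0 − 1 = -1, Q moves away from K toward the side with fewer gas moles, so the system shifts toward the side with more gas moles — to the left.
ζ is a pure solid; its activity is 1 regardless of amount, so Q is unaffected — no shift from this change.
Adding γ (g), a reactant, drives the reaction to the right.
The individual effects push in opposite directions; without quantitative information the net direction cannot be determined.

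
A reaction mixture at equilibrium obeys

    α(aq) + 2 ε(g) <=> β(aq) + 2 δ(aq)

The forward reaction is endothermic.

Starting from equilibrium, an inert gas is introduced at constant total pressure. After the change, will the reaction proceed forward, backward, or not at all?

Adding inert gas at constant total pressure expands the volume and lowers every reacting partial pressure. With Δn_gas = 0 − 2 = -2, Q moves away from K toward the side with fewer gas moles, so the system shifts toward the side with more gas moles — to the left.

left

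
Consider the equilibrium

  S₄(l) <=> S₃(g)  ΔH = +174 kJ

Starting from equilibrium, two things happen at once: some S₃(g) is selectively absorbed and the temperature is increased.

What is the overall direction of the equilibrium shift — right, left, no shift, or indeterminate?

Removing S₃ (g), a product, drives the reaction to the right.
The forward reaction is endothermic. Raising T favours the endothermic direction — shift to the right.
All effects act in the same direction — net shift to the right.

right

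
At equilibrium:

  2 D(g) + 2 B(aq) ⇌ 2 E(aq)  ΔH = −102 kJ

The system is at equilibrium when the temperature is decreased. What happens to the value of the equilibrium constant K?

K depends on temperature via the van 't Hoff relation. The forward reaction is exothermic, so lowering T increases K.

increases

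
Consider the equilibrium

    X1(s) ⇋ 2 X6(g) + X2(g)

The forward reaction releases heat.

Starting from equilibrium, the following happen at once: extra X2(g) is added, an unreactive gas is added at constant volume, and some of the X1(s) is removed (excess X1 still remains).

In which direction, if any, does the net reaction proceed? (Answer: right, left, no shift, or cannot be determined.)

Adding X2 (g), a product, drives the reaction to the left.
At constant volume, adding an inert gas leaves every reacting species' partial pressure unchanged, so Q is unchanged — no shift from this change.
X1 is a pure solid; its activity is 1 regardless of amount, so Q is unaffected — no shift from this change.
Only the nonzero effect(s) matter; the net shift is to the left.

left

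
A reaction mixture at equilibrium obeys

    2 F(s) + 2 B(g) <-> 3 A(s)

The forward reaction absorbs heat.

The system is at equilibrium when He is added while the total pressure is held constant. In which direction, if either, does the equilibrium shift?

left

Adding inert gas at constant total pressure expands the volume and lowers every reacting partial pressure. With Δn_gas = 0 − 2 = -2, Q moves away from K toward the side with fewer gas moles, so the system shifts toward the side with more gas moles — to the left.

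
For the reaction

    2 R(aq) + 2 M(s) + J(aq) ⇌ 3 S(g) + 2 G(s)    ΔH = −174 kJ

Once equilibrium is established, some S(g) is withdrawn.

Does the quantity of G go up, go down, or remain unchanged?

increases

Removing S (g), a product, drives the reaction to the right.
The net shift is to the right. G is a product, so its amount increases.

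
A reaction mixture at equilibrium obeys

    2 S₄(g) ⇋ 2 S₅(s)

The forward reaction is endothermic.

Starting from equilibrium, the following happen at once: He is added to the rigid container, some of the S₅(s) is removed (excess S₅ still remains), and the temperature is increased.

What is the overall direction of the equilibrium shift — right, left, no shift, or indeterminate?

At constant volume, adding an inert gas leaves every reacting species' partial pressure unchanged, so Q is unchanged — no shift from this change.
S₅ is a pure solid; its activity is 1 regardless of amount, so Q is unaffected — no shift from this change.
The forward reaction is endothermic. Raising T favours the endothermic direction — shift to the right.
Only the nonzero effect(s) matter; the net shift is to the right.

right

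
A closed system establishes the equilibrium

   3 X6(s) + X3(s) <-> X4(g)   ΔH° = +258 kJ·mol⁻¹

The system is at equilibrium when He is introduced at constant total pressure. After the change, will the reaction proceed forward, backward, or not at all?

right

Adding inert gas at constant total pressure expands the volume and lowers every reacting partial pressure. With Δn_gas = 1 − 0 = +1, Q moves away from K toward the side with fewer gas moles, so the system shifts toward the side with more gas moles — to the right.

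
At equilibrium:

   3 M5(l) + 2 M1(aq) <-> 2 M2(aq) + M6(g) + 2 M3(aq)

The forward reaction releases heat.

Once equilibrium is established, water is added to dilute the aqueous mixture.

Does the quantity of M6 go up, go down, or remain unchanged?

increases

Dilution lowers every aqueous concentration by the same factor. Δn_aq = 4 − 2 = +2, so the system shifts toward the side with more dissolved moles — to the right.
The net shift is to the right. M6 is a product, so its amount increases.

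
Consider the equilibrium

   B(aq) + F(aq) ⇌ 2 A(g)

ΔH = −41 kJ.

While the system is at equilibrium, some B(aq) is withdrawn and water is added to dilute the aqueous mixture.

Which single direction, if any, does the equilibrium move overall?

Removing B (aq), a reactant, drives the reaction to the left.
Dilution lowers every aqueous concentration by the same factor. Δn_aq = 0 − 2 = -2, so the system shifts toward the side with more dissolved moles — to the left.
All effects act in the same direction — net shift to the left.

left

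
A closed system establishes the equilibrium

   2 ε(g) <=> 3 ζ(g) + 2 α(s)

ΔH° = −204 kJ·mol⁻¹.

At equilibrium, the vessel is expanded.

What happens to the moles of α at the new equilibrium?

Gas moles: reactants 2, products 3 (Δn_gas = +1). Expansion shifts the system toward the side with more moles of gas — to the right.
The net shift is to the right. α is a product, so its amount increases.

increases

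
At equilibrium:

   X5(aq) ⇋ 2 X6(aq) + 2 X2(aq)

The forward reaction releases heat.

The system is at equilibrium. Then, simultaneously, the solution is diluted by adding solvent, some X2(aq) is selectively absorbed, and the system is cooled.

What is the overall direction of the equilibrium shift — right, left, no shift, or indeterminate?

Dilution lowers every aqueous concentration by the same factor. Δn_aq = 4 − 1 = +3, so the system shifts toward the side with more dissolved moles — to the right.
Removing X2 (aq), a product, drives the reaction to the right.
The forward reaction is exothermic. Lowering T favours the exothermic direction — shift to the right.
All effects act in the same direction — net shift to the right.

right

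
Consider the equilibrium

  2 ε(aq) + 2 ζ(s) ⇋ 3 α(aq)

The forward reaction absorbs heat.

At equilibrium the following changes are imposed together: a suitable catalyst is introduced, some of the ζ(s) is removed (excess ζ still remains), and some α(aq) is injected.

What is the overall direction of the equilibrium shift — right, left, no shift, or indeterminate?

left

A catalyst speeds both forward and reverse rates equally; it changes neither Q nor K — no shift from this change.
ζ is a pure solid; its activity is 1 regardless of amount, so Q is unaffected — no shift from this change.
Adding α (aq), a product, drives the reaction to the left.
Only the nonzero effect(s) matter; the net shift is to the left.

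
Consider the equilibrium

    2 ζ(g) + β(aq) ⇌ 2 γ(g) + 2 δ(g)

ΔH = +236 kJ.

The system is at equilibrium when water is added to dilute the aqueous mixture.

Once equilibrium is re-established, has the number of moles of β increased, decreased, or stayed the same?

Dilution lowers every aqueous concentration by the same factor. Δn_aq = 0 − 1 = -1, so the system shifts toward the side with more dissolved moles — to the left.
The net shift is to the left. β is a reactant, so its amount increases.

increases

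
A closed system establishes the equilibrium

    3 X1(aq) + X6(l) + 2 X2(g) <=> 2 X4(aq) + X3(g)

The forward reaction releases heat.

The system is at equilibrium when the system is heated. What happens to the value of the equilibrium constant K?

decreases

K depends on temperature via the van 't Hoff relation. The forward reaction is exothermic, so raising T decreases K.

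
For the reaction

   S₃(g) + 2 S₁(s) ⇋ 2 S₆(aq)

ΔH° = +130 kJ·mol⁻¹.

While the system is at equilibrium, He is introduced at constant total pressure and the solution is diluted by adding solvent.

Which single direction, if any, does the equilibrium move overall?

Adding inert gas at constant total pressure expands the volume and lowers every reacting partial pressure. With Δn_gas = 0 − 1 = -1, Q moves away from K toward the side with fewer gas moles, so the system shifts toward the side with more gas moles — to the left.
Dilution lowers every aqueous concentration by the same factor. Δn_aq = 2 − 0 = +2, so the system shifts toward the side with more dissolved moles — to the right.
The individual effects push in opposite directions; without quantitative information the net direction cannot be determined.

cannot be determined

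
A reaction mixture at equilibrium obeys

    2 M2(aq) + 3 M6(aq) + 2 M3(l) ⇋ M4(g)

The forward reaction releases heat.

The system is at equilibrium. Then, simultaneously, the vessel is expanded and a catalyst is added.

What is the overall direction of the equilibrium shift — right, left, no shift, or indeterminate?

right

Gas moles: reactants 0, products 1 (Δn_gas = +1). Expansion shifts the system toward the side with more moles of gas — to the right.
A catalyst speeds both forward and reverse rates equally; it changes neither Q nor K — no shift from this change.
Only the nonzero effect(s) matter; the net shift is to the right.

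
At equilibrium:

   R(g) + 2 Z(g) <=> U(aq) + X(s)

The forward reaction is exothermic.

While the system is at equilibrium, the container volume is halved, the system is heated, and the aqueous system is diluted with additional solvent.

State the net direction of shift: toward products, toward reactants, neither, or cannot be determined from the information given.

Gas moles: reactants 3, products 0 (Δn_gas = -3). Compression shifts the system toward the side with fewer moles of gas — to the right.
The forward reaction is exothermic. Raising T favours the endothermic direction — shift to the left.
Dilution lowers every aqueous concentration by the same factor. Δn_aq = 1 − 0 = +1, so the system shifts toward the side with more dissolved moles — to the right.
The individual effects push in opposite directions; without quantitative information the net direction cannot be determined.

cannot be determined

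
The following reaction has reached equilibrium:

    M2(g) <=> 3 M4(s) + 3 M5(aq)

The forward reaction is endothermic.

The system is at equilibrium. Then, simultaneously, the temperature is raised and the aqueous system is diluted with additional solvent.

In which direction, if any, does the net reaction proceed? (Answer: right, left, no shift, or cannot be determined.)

right

The forward reaction is endothermic. Raising T favours the endothermic direction — shift to the right.
Dilution lowers every aqueous concentration by the same factor. Δn_aq = 3 − 0 = +3, so the system shifts toward the side with more dissolved moles — to the right.
All effects act in the same direction — net shift to the right.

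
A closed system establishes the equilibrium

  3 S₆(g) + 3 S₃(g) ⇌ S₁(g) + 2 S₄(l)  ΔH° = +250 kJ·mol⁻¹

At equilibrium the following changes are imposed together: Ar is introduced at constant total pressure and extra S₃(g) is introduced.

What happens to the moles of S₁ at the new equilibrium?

cannot be determined

Adding inert gas at constant total pressure expands the volume and lowers every reacting partial pressure. With Δn_gas = 1 − 6 = -5, Q moves away from K toward the side with fewer gas moles, so the system shifts toward the side with more gas moles — to the left.
Adding S₃ (g), a reactant, drives the reaction to the right.
The two effects oppose each other, so the net shift — and hence the change in S₁ — cannot be determined from the given information.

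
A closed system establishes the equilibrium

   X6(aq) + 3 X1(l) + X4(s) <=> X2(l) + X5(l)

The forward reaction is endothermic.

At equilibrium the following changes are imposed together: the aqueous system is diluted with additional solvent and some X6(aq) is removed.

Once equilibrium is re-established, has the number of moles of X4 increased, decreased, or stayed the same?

Dilution lowers every aqueous concentration by the same factor. Δn_aq = 0 − 1 = -1, so the system shifts toward the side with more dissolved moles — to the left.
Removing X6 (aq), a reactant, drives the reaction to the left.
The net shift is to the left. X4 is a reactant, so its amount increases.

increases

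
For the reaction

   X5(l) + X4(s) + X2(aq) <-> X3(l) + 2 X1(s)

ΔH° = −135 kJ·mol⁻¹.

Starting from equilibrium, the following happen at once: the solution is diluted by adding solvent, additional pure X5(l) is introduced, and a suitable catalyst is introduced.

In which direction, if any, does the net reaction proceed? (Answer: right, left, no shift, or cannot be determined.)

Dilution lowers every aqueous concentration by the same factor. Δn_aq = 0 − 1 = -1, so the system shifts toward the side with more dissolved moles — to the left.
X5 is a pure liquid; its activity is 1 regardless of amount, so Q is unaffected — no shift from this change.
A catalyst speeds both forward and reverse rates equally; it changes neither Q nor K — no shift from this change.
Only the nonzero effect(s) matter; the net shift is to the left.

left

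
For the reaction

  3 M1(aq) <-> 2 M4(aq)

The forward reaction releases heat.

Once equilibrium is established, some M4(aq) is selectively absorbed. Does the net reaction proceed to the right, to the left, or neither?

right

Removing M4 (aq), a product, drives the reaction to the right.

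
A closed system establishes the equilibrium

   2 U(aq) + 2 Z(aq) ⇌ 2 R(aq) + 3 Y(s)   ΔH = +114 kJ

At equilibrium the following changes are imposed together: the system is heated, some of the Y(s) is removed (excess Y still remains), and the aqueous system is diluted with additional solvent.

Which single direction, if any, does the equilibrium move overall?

The forward reaction is endothermic. Raising T favours the endothermic direction — shift to the right.
Y is a pure solid; its activity is 1 regardless of amount, so Q is unaffected — no shift from this change.
Dilution lowers every aqueous concentration by the same factor. Δn_aq = 2 − 4 = -2, so the system shifts toward the side with more dissolved moles — to the left.
The individual effects push in opposite directions; without quantitative information the net direction cannot be determined.

cannot be determined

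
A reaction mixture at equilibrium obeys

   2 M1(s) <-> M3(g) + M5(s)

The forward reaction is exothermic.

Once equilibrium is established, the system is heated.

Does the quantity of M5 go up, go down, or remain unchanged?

decreases

The forward reaction is exothermic. Raising T favours the endothermic direction — shift to the left.
The net shift is to the left. M5 is a product, so its amount decreases.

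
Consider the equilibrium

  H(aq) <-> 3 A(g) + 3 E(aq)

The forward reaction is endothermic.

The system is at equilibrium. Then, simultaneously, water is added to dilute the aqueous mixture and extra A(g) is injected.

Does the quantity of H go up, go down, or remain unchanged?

Dilution lowers every aqueous concentration by the same factor. Δn_aq = 3 − 1 = +2, so the system shifts toward the side with more dissolved moles — to the right.
Adding A (g), a product, drives the reaction to the left.
The two effects oppose each other, so the net shift — and hence the change in H — cannot be determined from the given information.

cannot be determined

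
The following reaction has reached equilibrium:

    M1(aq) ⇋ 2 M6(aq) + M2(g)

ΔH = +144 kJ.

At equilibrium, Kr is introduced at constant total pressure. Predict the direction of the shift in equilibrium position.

right

Adding inert gas at constant total pressure expands the volume and lowers every reacting partial pressure. With Δn_gas = 1 − 0 = +1, Q moves away from K toward the side with fewer gas moles, so the system shifts toward the side with more gas moles — to the right.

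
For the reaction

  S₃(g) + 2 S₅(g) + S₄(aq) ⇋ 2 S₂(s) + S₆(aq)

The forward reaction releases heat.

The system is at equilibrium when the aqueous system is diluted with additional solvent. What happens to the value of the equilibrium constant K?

The equilibrium constant depends only on temperature. This perturbation changes neither the position of equilibrium nor K.

unchanged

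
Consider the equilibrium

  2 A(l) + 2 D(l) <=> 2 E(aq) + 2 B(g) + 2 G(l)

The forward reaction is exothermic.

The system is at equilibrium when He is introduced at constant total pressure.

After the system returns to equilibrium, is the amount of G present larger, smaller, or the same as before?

Adding inert gas at constant total pressure expands the volume and lowers every reacting partial pressure. With Δn_gas = 2 − 0 = +2, Q moves away from K toward the side with fewer gas moles, so the system shifts toward the side with more gas moles — to the right.
The net shift is to the right. G is a product, so its amount increases.

increases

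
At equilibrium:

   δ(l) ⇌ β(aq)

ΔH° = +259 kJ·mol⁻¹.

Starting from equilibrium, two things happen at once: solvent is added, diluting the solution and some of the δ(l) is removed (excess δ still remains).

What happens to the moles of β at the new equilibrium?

Dilution lowers every aqueous concentration by the same factor. Δn_aq = 1 − 0 = +1, so the system shifts toward the side with more dissolved moles — to the right.
δ is a pure liquid; its activity is 1 regardless of amount, so Q is unaffected — no shift from this change.
The net shift is to the right. β is a product, so its amount increases.

increases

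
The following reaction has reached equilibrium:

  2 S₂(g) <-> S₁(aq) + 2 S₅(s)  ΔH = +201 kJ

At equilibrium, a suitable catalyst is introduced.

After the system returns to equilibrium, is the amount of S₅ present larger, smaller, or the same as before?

A catalyst speeds both forward and reverse rates equally; it changes neither Q nor K — no shift from this change.
No net shift occurs, so the amount of S₅ is unchanged.

unchanged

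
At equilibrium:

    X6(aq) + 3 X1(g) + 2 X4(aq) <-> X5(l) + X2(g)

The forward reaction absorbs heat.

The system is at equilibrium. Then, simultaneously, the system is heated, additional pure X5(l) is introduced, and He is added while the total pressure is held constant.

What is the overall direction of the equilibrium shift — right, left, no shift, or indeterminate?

The forward reaction is endothermic. Raising T favours the endothermic direction — shift to the right.
X5 is a pure liquid; its activity is 1 regardless of amount, so Q is unaffected — no shift from this change.
Adding inert gas at constant total pressure expands the volume and lowers every reacting partial pressure. With Δn_gas = 1 − 3 = -2, Q moves away from K toward the side with fewer gas moles, so the system shifts toward the side with more gas moles — to the left.
The individual effects push in opposite directions; without quantitative information the net direction cannot be determined.

cannot be determined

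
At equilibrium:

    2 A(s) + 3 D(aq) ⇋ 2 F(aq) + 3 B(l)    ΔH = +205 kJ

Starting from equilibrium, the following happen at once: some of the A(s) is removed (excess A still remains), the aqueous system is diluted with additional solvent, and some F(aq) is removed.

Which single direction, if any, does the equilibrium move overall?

A is a pure solid; its activity is 1 regardless of amount, so Q is unaffected — no shift from this change.
Dilution lowers every aqueous concentration by the same factor. Δn_aq = 2 − 3 = -1, so the system shifts toward the side with more dissolved moles — to the left.
Removing F (aq), a product, drives the reaction to the right.
The individual effects push in opposite directions; without quantitative information the net direction cannot be determined.

cannot be determined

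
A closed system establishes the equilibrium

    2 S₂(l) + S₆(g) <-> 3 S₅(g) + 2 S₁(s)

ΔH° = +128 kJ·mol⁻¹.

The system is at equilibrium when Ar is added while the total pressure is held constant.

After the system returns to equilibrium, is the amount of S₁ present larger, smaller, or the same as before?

increases

Adding inert gas at constant total pressure expands the volume and lowers every reacting partial pressure. With Δn_gas = 3 − 1 = +2, Q moves away from K toward the side with fewer gas moles, so the system shifts toward the side with more gas moles — to the right.
The net shift is to the right. S₁ is a product, so its amount increases.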